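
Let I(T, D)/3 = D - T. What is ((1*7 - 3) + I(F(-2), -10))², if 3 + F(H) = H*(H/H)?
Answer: 121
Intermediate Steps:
F(H) = -3 + H (F(H) = -3 + H*(H/H) = -3 + H*1 = -3 + H)
I(T, D) = -3*T + 3*D (I(T, D) = 3*(D - T) = -3*T + 3*D)
((1*7 - 3) + I(F(-2), -10))² = ((1*7 - 3) + (-3*(-3 - 2) + 3*(-10)))² = ((7 - 3) + (-3*(-5) - 30))² = (4 + (15 - 30))² = (4 - 15)² = (-11)² = 121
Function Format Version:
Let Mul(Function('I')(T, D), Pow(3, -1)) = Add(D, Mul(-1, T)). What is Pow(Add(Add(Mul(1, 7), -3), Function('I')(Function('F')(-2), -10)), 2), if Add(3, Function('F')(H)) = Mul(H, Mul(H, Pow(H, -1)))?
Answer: 121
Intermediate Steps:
Function('F')(H) = Add(-3, H) (Function('F')(H) = Add(-3, Mul(H, Mul(H, Pow(H, -1)))) = Add(-3, Mul(H, 1)) = Add(-3, H))
Function('I')(T, D) = Add(Mul(-3, T), Mul(3, D)) (Function('I')(T, D) = Mul(3, Add(D, Mul(-1, T))) = Add(Mul(-3, T), Mul(3, D)))
Pow(Add(Add(Mul(1, 7), -3), Function('I')(Function('F')(-2), -10)), 2) = Pow(Add(Add(Mul(1, 7), -3), Add(Mul(-3, Add(-3, -2)), Mul(3, -10))), 2) = Pow(Add(Add(7, -3), Add(Mul(-3, -5), -30)), 2) = Pow(Add(4, Add(15, -30)), 2) = Pow(Add(4, -15), 2) = Pow(-11, 2) = 121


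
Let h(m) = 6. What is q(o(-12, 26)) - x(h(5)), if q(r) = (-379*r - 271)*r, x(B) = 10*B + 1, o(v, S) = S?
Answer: -263311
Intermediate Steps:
x(B) = 1 + 10*B
q(r) = r*(-271 - 379*r) (q(r) = (-271 - 379*r)*r = r*(-271 - 379*r))
q(o(-12, 26)) - x(h(5)) = -1*26*(271 + 379*26) - (1 + 10*6) = -1*26*(271 + 9854) - (1 + 60) = -1*26*10125 - 1*61 = -263250 - 61 = -263311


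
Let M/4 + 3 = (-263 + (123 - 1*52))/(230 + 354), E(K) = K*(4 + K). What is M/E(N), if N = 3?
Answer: -324/511 ≈ -0.63405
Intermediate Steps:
M = -972/73 (M = -12 + 4*((-263 + (123 - 1*52))/(230 + 354)) = -12 + 4*((-263 + (123 - 52))/584) = -12 + 4*((-263 + 71)*(1/584)) = -12 + 4*(-192*1/584) = -12 + 4*(-24/73) = -12 - 96/73 = -972/73 ≈ -13.315)
M/E(N) = -972*1/(3*(4 + 3))/73 = -972/(73*(3*7)) = -972/73/21 = -972/73*1/21 = -324/511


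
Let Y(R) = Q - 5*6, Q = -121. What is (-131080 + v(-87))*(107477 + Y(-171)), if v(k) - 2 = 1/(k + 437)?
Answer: -2461913496237/175 ≈ -1.4068e+10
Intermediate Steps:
v(k) = 2 + 1/(437 + k) (v(k) = 2 + 1/(k + 437) = 2 + 1/(437 + k))
Y(R) = -151 (Y(R) = -121 - 5*6 = -121 - 1*30 = -121 - 30 = -151)
(-131080 + v(-87))*(107477 + Y(-171)) = (-131080 + (875 + 2*(-87))/(437 - 87))*(107477 - 151) = (-131080 + (875 - 174)/350)*107326 = (-131080 + (1/350)*701)*107326 = (-131080 + 701/350)*107326 = -45877299/350*107326 = -2461913496237/175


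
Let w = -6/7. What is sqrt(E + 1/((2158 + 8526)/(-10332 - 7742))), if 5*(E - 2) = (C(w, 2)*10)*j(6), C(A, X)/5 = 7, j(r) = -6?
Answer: I*sqrt(11976726606)/5342 ≈ 20.486*I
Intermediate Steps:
w = -6/7 (w = -6*1/7 = -6/7 ≈ -0.85714)
C(A, X) = 35 (C(A, X) = 5*7 = 35)
E = -418 (E = 2 + ((35*10)*(-6))/5 = 2 + (350*(-6))/5 = 2 + (1/5)*(-2100) = 2 - 420 = -418)
sqrt(E + 1/((2158 + 8526)/(-10332 - 7742))) = sqrt(-418 + 1/((2158 + 8526)/(-10332 - 7742))) = sqrt(-418 + 1/(10684/(-18074))) = sqrt(-418 + 1/(10684*(-1/18074))) = sqrt(-418 + 1/(-5342/9037)) = sqrt(-418 - 9037/5342) = sqrt(-2241993/5342) = I*sqrt(11976726606)/5342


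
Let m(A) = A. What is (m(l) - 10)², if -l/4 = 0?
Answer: 100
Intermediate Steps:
l = 0 (l = -4*0 = 0)
(m(l) - 10)² = (0 - 10)² = (-10)² = 100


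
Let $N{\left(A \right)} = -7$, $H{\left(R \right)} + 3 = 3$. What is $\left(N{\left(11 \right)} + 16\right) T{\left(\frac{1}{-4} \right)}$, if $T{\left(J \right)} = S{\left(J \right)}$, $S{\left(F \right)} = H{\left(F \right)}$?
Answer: $0$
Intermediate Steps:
$H{\left(R \right)} = 0$ ($H{\left(R \right)} = -3 + 3 = 0$)
$S{\left(F \right)} = 0$
$T{\left(J \right)} = 0$
$\left(N{\left(11 \right)} + 16\right) T{\left(\frac{1}{-4} \right)} = \left(-7 + 16\right) 0 = 9 \cdot 0 = 0$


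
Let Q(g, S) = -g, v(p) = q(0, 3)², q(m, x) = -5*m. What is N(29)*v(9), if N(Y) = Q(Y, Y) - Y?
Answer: 0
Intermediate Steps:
v(p) = 0 (v(p) = (-5*0)² = 0² = 0)
N(Y) = -2*Y (N(Y) = -Y - Y = -2*Y)
N(29)*v(9) = -2*29*0 = -58*0 = 0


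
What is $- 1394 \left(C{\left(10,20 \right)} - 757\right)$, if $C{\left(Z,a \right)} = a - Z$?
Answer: $1041318$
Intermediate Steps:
$- 1394 \left(C{\left(10,20 \right)} - 757\right) = - 1394 \left(\left(20 - 10\right) - 757\right) = - 1394 \left(10 - 757\right) = \left(-1394\right) \left(-747\right) = 1041318$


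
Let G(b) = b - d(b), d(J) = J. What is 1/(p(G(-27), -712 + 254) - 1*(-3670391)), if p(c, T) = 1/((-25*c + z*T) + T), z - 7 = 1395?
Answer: 642574/2358497826433 ≈ 2.7245e-7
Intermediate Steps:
z = 1402 (z = 7 + 1395 = 1402)
G(b) = 0 (G(b) = b - b = 0)
p(c, T) = 1/(-25*c + 1403*T) (p(c, T) = 1/((-25*c + 1402*T) + T) = 1/(-25*c + 1403*T))
1/(p(G(-27), -712 + 254) - 1*(-3670391)) = 1/(1/(-25*0 + 1403*(-712 + 254)) - 1*(-3670391)) = 1/(1/(0 + 1403*(-458)) + 3670391) = 1/(1/(0 - 642574) + 3670391) = 1/(1/(-642574) + 3670391) = 1/(-1/642574 + 3670391) = 1/(2358497826433/642574) = 642574/2358497826433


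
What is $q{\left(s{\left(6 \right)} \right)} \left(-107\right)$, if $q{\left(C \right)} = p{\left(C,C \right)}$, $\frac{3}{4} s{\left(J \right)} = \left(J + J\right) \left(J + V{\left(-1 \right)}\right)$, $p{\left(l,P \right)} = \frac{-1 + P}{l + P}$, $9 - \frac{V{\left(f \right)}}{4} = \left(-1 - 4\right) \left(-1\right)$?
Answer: $- \frac{37557}{704} \approx -53.348$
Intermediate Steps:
$V{\left(f \right)} = 16$ ($V{\left(f \right)} = 36 - 4 \left(-1 - 4\right) \left(-1\right) = 36 - 4 \left(\left(-5\right) \left(-1\right)\right) = 36 - 20 = 16$)
$p{\left(l,P \right)} = \frac{-1 + P}{P + l}$
$s{\left(J \right)} = \frac{8 J \left(16 + J\right)}{3}$ ($s{\left(J \right)} = \frac{4 \left(J + J\right) \left(J + 16\right)}{3} = \frac{4 \cdot 2 J \left(16 + J\right)}{3} = \frac{8 J \left(16 + J\right)}{3}$)
$q{\left(C \right)} = \frac{-1 + C}{2 C}$ ($q{\left(C \right)} = \frac{-1 + C}{C + C} = \frac{-1 + C}{2 C}$)
$q{\left(s{\left(6 \right)} \right)} \left(-107\right) = \frac{-1 + \frac{8}{3} \cdot 6 \left(16 + 6\right)}{2 \cdot \frac{8}{3} \cdot 6 \left(16 + 6\right)} \left(-107\right) = \frac{-1 + \frac{8}{3} \cdot 6 \cdot 22}{2 \cdot \frac{8}{3} \cdot 6 \cdot 22} \left(-107\right) = \frac{-1 + 352}{2 \cdot 352} \left(-107\right) = \frac{1}{2} \cdot \frac{1}{352} \cdot 351 \left(-107\right) = \frac{351}{704} \left(-107\right) = - \frac{37557}{704}$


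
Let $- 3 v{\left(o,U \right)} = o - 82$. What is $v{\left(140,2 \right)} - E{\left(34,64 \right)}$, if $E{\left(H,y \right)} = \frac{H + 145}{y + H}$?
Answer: $- \frac{6221}{294} \approx -21.16$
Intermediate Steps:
$E{\left(H,y \right)} = \frac{145 + H}{H + y}$
$v{\left(o,U \right)} = \frac{82}{3} - \frac{o}{3}$ ($v{\left(o,U \right)} = - \frac{o - 82}{3} = - \frac{-82 + o}{3} = \frac{82}{3} - \frac{o}{3}$)
$v{\left(140,2 \right)} - E{\left(34,64 \right)} = \left(\frac{82}{3} - \frac{140}{3}\right) - \frac{145 + 34}{34 + 64} = \left(\frac{82}{3} - \frac{140}{3}\right) - \frac{1}{98} \cdot 179 = - \frac{58}{3} - \frac{1}{98} \cdot 179 = - \frac{58}{3} - \frac{179}{98} = - \frac{6221}{294}$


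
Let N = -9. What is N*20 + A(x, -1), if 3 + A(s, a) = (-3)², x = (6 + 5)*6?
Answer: -174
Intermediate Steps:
x = 66 (x = 11*6 = 66)
A(s, a) = 6 (A(s, a) = -3 + (-3)² = -3 + 9 = 6)
N*20 + A(x, -1) = -9*20 + 6 = -180 + 6 = -174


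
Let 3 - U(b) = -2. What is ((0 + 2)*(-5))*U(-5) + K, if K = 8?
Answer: -42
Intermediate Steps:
U(b) = 5 (U(b) = 3 - 1*(-2) = 3 + 2 = 5)
((0 + 2)*(-5))*U(-5) + K = ((0 + 2)*(-5))*5 + 8 = (2*(-5))*5 + 8 = -10*5 + 8 = -50 + 8 = -42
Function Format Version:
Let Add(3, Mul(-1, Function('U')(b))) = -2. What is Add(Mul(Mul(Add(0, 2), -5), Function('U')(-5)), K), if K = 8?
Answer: -42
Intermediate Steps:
Function('U')(b) = 5 (Function('U')(b) = Add(3, Mul(-1, -2)) = Add(3, 2) = 5)
Add(Mul(Mul(Add(0, 2), -5), Function('U')(-5)), K) = Add(Mul(Mul(Add(0, 2), -5), 5), 8) = Add(Mul(Mul(2, -5), 5), 8) = Add(Mul(-10, 5), 8) = Add(-50, 8) = -42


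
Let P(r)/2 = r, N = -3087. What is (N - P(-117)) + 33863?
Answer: 31010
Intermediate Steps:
P(r) = 2*r
(N - P(-117)) + 33863 = (-3087 - 2*(-117)) + 33863 = (-3087 - 1*(-234)) + 33863 = (-3087 + 234) + 33863 = -2853 + 33863 = 31010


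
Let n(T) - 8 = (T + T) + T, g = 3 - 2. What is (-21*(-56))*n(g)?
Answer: 12936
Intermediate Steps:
g = 1
n(T) = 8 + 3*T (n(T) = 8 + ((T + T) + T) = 8 + (2*T + T) = 8 + 3*T)
(-21*(-56))*n(g) = (-21*(-56))*(8 + 3*1) = 1176*(8 + 3) = 1176*11 = 12936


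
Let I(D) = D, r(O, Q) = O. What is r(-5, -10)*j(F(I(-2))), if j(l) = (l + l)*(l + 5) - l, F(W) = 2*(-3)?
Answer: -90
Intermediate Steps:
F(W) = -6
j(l) = -l + 2*l*(5 + l) (j(l) = (2*l)*(5 + l) - l = 2*l*(5 + l) - l = -l + 2*l*(5 + l))
r(-5, -10)*j(F(I(-2))) = -(-30)*(9 + 2*(-6)) = -(-30)*(9 - 12) = -(-30)*(-3) = -5*18 = -90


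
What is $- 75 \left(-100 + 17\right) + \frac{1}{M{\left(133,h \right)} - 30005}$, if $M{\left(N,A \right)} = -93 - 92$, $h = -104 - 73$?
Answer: $\frac{187932749}{30190} \approx 6225.0$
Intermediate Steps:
$h = -177$
$M{\left(N,A \right)} = -185$ ($M{\left(N,A \right)} = -93 - 92 = -185$)
$- 75 \left(-100 + 17\right) + \frac{1}{M{\left(133,h \right)} - 30005} = - 75 \left(-100 + 17\right) + \frac{1}{-185 - 30005} = \left(-75\right) \left(-83\right) + \frac{1}{-30190} = 6225 - \frac{1}{30190} = \frac{187932749}{30190}$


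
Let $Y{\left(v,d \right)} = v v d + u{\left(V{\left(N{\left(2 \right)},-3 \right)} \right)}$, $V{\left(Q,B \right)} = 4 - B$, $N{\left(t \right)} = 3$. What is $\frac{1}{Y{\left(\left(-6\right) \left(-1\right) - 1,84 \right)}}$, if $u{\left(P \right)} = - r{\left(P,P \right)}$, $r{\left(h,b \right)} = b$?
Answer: $\frac{1}{2093} \approx 0.00047778$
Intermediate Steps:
$u{\left(P \right)} = - P$
$Y{\left(v,d \right)} = -7 + d v^{2}$ ($Y{\left(v,d \right)} = v v d - \left(4 - -3\right) = v^{2} d - \left(4 + 3\right) = d v^{2} - 7 = -7 + d v^{2}$)
$\frac{1}{Y{\left(\left(-6\right) \left(-1\right) - 1,84 \right)}} = \frac{1}{-7 + 84 \left(\left(-6\right) \left(-1\right) - 1\right)^{2}} = \frac{1}{-7 + 84 \left(6 - 1\right)^{2}} = \frac{1}{-7 + 84 \cdot 5^{2}} = \frac{1}{-7 + 84 \cdot 25} = \frac{1}{-7 + 2100} = \frac{1}{2093}$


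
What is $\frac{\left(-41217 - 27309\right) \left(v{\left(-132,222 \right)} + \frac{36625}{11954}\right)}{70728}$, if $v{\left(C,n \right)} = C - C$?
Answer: $- \frac{418294125}{140913752} \approx -2.9684$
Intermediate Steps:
$v{\left(C,n \right)} = 0$
$\frac{\left(-41217 - 27309\right) \left(v{\left(-132,222 \right)} + \frac{36625}{11954}\right)}{70728} = \frac{\left(-41217 - 27309\right) \left(0 + \frac{36625}{11954}\right)}{70728} = - 68526 \left(0 + 36625 \cdot \frac{1}{11954}\right) \frac{1}{70728} = - 68526 \left(0 + \frac{36625}{11954}\right) \frac{1}{70728} = \left(-68526\right) \frac{36625}{11954} \cdot \frac{1}{70728} = \left(- \frac{1254882375}{5977}\right) \frac{1}{70728} = - \frac{418294125}{140913752}$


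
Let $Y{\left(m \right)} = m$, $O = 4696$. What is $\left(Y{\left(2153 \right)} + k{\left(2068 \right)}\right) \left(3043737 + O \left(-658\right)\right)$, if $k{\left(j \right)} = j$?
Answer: $-195141051$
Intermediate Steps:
$\left(Y{\left(2153 \right)} + k{\left(2068 \right)}\right) \left(3043737 + O \left(-658\right)\right) = \left(2153 + 2068\right) \left(3043737 + 4696 \left(-658\right)\right) = 4221 \left(3043737 - 3089968\right) = 4221 \left(-46231\right) = -195141051$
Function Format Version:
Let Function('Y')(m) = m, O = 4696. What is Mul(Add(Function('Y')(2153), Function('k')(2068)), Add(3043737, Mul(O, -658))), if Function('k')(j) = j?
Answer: -195141051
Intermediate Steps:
Mul(Add(Function('Y')(2153), Function('k')(2068)), Add(3043737, Mul(O, -658))) = Mul(Add(2153, 2068), Add(3043737, Mul(4696, -658))) = Mul(4221, Add(3043737, -3089968)) = Mul(4221, -46231) = -195141051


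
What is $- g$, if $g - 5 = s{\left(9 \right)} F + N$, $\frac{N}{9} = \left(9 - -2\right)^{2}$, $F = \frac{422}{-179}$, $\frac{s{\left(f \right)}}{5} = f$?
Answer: $- \frac{176836}{179} \approx -987.91$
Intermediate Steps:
$s{\left(f \right)} = 5 f$
$F = - \frac{422}{179}$ ($F = 422 \left(- \frac{1}{179}\right) = - \frac{422}{179} \approx -2.3575$)
$N = 1089$ ($N = 9 \left(9 - -2\right)^{2} = 9 \left(9 + 2\right)^{2} = 9 \cdot 11^{2} = 9 \cdot 121 = 1089$)
$g = \frac{176836}{179}$ ($g = 5 + \left(5 \cdot 9 \left(- \frac{422}{179}\right) + 1089\right) = 5 + \left(45 \left(- \frac{422}{179}\right) + 1089\right) = 5 + \left(- \frac{18990}{179} + 1089\right) = 5 + \frac{175941}{179} = \frac{176836}{179} \approx 987.91$)
$- g = \left(-1\right) \frac{176836}{179} = - \frac{176836}{179}$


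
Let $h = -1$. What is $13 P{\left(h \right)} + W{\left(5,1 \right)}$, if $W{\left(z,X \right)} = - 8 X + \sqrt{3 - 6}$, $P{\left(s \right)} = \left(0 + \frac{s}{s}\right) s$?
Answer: $-21 + i \sqrt{3} \approx -21.0 + 1.732 i$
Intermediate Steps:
$P{\left(s \right)} = s$ ($P{\left(s \right)} = \left(0 + 1\right) s = 1 s = s$)
$W{\left(z,X \right)} = - 8 X + i \sqrt{3}$ ($W{\left(z,X \right)} = - 8 X + \sqrt{-3} = - 8 X + i \sqrt{3}$)
$13 P{\left(h \right)} + W{\left(5,1 \right)} = 13 \left(-1\right) + \left(\left(-8\right) 1 + i \sqrt{3}\right) = -13 - \left(8 - i \sqrt{3}\right) = -21 + i \sqrt{3}$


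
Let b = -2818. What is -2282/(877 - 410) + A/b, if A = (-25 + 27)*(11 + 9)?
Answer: -3224678/658003 ≈ -4.9007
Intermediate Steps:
A = 40 (A = 2*20 = 40)
-2282/(877 - 410) + A/b = -2282/(877 - 410) + 40/(-2818) = -2282/467 + 40*(-1/2818) = -2282*1/467 - 20/1409 = -2282/467 - 20/1409 = -3224678/658003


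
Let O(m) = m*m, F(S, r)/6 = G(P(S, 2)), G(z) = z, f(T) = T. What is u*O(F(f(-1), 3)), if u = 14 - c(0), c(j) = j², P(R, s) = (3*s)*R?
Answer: 18144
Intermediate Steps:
P(R, s) = 3*R*s
F(S, r) = 36*S (F(S, r) = 6*(3*S*2) = 6*(6*S) = 36*S)
O(m) = m²
u = 14 (u = 14 - 1*0² = 14 - 1*0 = 14 + 0 = 14)
u*O(F(f(-1), 3)) = 14*(36*(-1))² = 14*(-36)² = 14*1296 = 18144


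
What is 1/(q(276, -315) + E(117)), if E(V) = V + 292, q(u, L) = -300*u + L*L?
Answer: 1/16834 ≈ 5.9404e-5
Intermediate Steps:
q(u, L) = L² - 300*u (q(u, L) = -300*u + L² = L² - 300*u)
E(V) = 292 + V
1/(q(276, -315) + E(117)) = 1/(((-315)² - 300*276) + (292 + 117)) = 1/((99225 - 82800) + 409) = 1/(16425 + 409) = 1/16834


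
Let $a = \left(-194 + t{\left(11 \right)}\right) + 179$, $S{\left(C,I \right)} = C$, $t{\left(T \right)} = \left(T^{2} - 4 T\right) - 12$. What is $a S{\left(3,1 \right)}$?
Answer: $150$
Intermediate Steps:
$t{\left(T \right)} = -12 + T^{2} - 4 T$
$a = 50$ ($a = \left(-194 - \left(56 - 121\right)\right) + 179 = \left(-194 - -65\right) + 179 = \left(-194 + 65\right) + 179 = -129 + 179 = 50$)
$a S{\left(3,1 \right)} = 50 \cdot 3 = 150$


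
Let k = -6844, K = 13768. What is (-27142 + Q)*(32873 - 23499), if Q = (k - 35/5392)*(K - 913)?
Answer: -2224135752118123/2696 ≈ -8.2498e+11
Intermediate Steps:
Q = -474386560965/5392 (Q = (-6844 - 35/5392)*(13768 - 913) = (-6844 - 35*1/5392)*12855 = (-6844 - 35/5392)*12855 = -36902883/5392*12855 = -474386560965/5392 ≈ -8.7980e+7)
(-27142 + Q)*(32873 - 23499) = (-27142 - 474386560965/5392)*(32873 - 23499) = -474532910629/5392*9374 = -2224135752118123/2696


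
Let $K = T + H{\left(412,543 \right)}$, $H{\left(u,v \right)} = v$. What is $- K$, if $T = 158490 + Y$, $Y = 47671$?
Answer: $-206704$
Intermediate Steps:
$T = 206161$ ($T = 158490 + 47671 = 206161$)
$K = 206704$ ($K = 206161 + 543 = 206704$)
$- K = \left(-1\right) 206704 = -206704$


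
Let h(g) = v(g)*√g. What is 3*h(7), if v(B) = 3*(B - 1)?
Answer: 54*√7 ≈ 142.87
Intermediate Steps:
v(B) = -3 + 3*B (v(B) = 3*(-1 + B) = -3 + 3*B)
h(g) = √g*(-3 + 3*g) (h(g) = (-3 + 3*g)*√g = √g*(-3 + 3*g))
3*h(7) = 3*(3*√7*(-1 + 7)) = 3*(3*√7*6) = 3*(18*√7) = 54*√7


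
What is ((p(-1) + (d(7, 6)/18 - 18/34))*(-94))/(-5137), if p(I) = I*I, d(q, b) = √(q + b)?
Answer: 752/87329 + 47*√13/46233 ≈ 0.012276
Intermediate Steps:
d(q, b) = √(b + q)
p(I) = I²
((p(-1) + (d(7, 6)/18 - 18/34))*(-94))/(-5137) = (((-1)² + (√(6 + 7)/18 - 18/34))*(-94))/(-5137) = ((1 + (√13*(1/18) - 18*1/34))*(-94))*(-1/5137) = ((1 + (√13/18 - 9/17))*(-94))*(-1/5137) = ((1 + (-9/17 + √13/18))*(-94))*(-1/5137) = ((8/17 + √13/18)*(-94))*(-1/5137) = (-752/17 - 47*√13/9)*(-1/5137) = 752/87329 + 47*√13/46233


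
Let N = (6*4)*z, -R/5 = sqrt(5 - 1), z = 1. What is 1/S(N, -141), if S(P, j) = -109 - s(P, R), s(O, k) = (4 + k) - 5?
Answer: -1/98 ≈ -0.010204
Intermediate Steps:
R = -10 (R = -5*sqrt(5 - 1) = -5*sqrt(4) = -5*2 = -10)
N = 24 (N = (6*4)*1 = 24*1 = 24)
s(O, k) = -1 + k
S(P, j) = -98 (S(P, j) = -109 - (-1 - 10) = -109 - 1*(-11) = -109 + 11 = -98)
1/S(N, -141) = 1/(-98) = -1/98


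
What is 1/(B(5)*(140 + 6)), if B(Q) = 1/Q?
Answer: 5/146 ≈ 0.034247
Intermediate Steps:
1/(B(5)*(140 + 6)) = 1/((140 + 6)/5) = 1/((⅕)*146) = 1/(146/5) = 5/146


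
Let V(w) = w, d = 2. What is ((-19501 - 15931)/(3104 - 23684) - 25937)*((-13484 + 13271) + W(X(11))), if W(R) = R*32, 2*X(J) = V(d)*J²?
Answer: -488246008613/5145 ≈ -9.4897e+7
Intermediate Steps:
X(J) = J² (X(J) = (2*J²)/2 = J²)
W(R) = 32*R
((-19501 - 15931)/(3104 - 23684) - 25937)*((-13484 + 13271) + W(X(11))) = ((-19501 - 15931)/(3104 - 23684) - 25937)*((-13484 + 13271) + 32*11²) = (-35432/(-20580) - 25937)*(-213 + 32*121) = (-35432*(-1/20580) - 25937)*(-213 + 3872) = (8858/5145 - 25937)*3659 = -133437007/5145*3659 = -488246008613/5145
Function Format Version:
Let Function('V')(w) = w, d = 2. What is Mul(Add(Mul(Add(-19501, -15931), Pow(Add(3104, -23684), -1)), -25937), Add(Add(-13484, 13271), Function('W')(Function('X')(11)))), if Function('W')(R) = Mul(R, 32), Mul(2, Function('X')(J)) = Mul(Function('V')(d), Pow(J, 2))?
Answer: Rational(-488246008613, 5145) ≈ -9.4897e+7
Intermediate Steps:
Function('X')(J) = Pow(J, 2) (Function('X')(J) = Mul(Rational(1, 2), Mul(2, Pow(J, 2))) = Pow(J, 2))
Function('W')(R) = Mul(32, R)
Mul(Add(Mul(Add(-19501, -15931), Pow(Add(3104, -23684), -1)), -25937), Add(Add(-13484, 13271), Function('W')(Function('X')(11)))) = Mul(Add(Mul(Add(-19501, -15931), Pow(Add(3104, -23684), -1)), -25937), Add(Add(-13484, 13271), Mul(32, Pow(11, 2)))) = Mul(Add(Mul(-35432, Pow(-20580, -1)), -25937), Add(-213, Mul(32, 121))) = Mul(Add(Mul(-35432, Rational(-1, 20580)), -25937), Add(-213, 3872)) = Mul(Add(Rational(8858, 5145), -25937), 3659) = Mul(Rational(-133437007, 5145), 3659) = Rational(-488246008613, 5145)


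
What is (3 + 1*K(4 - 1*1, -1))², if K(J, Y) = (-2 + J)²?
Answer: 16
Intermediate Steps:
(3 + 1*K(4 - 1*1, -1))² = (3 + 1*(-2 + (4 - 1*1))²)² = (3 + 1*(-2 + (4 - 1))²)² = (3 + 1*(-2 + 3)²)² = (3 + 1*1²)² = (3 + 1*1)² = (3 + 1)² = 4² = 16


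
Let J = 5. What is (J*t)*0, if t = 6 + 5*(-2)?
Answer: 0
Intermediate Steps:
t = -4 (t = 6 - 10 = -4)
(J*t)*0 = (5*(-4))*0 = -20*0 = 0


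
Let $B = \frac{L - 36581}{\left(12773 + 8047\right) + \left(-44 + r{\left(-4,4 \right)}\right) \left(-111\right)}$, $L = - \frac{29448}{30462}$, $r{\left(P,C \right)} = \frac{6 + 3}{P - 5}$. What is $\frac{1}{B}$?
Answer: $- \frac{26212551}{37145329} \approx -0.70568$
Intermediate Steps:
$r{\left(P,C \right)} = \frac{9}{-5 + P}$
$L = - \frac{4908}{5077}$ ($L = \left(-29448\right) \frac{1}{30462} = - \frac{4908}{5077} \approx -0.96671$)
$B = - \frac{37145329}{26212551}$ ($B = \frac{- \frac{4908}{5077} - 36581}{\left(12773 + 8047\right) + \left(-44 + \frac{9}{-5 - 4}\right) \left(-111\right)} = - \frac{185726645}{5077 \left(20820 + \left(-44 + \frac{9}{-9}\right) \left(-111\right)\right)} = - \frac{185726645}{5077 \left(20820 + \left(-44 + 9 \left(- \frac{1}{9}\right)\right) \left(-111\right)\right)} = - \frac{185726645}{5077 \left(20820 + \left(-44 - 1\right) \left(-111\right)\right)} = - \frac{185726645}{5077 \left(20820 - -4995\right)} = - \frac{185726645}{5077 \left(20820 + 4995\right)} = - \frac{185726645}{5077 \cdot 25815} = \left(- \frac{185726645}{5077}\right) \frac{1}{25815} = - \frac{37145329}{26212551} \approx -1.4171$)
$\frac{1}{B} = \frac{1}{- \frac{37145329}{26212551}} = - \frac{26212551}{37145329}$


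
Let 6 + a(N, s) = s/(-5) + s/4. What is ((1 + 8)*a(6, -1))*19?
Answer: -20691/20 ≈ -1034.6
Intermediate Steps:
a(N, s) = -6 + s/20 (a(N, s) = -6 + (s/(-5) + s/4) = -6 + (s*(-1/5) + s*(1/4)) = -6 + (-s/5 + s/4) = -6 + s/20)
((1 + 8)*a(6, -1))*19 = ((1 + 8)*(-6 + (1/20)*(-1)))*19 = (9*(-6 - 1/20))*19 = (9*(-121/20))*19 = -1089/20*19 = -20691/20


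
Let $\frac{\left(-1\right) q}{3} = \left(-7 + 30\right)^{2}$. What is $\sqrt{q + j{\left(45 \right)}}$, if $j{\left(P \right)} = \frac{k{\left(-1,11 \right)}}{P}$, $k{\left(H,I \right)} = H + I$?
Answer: $\frac{i \sqrt{14281}}{3} \approx 39.834 i$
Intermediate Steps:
$j{\left(P \right)} = \frac{10}{P}$ ($j{\left(P \right)} = \frac{-1 + 11}{P} = \frac{10}{P}$)
$q = -1587$ ($q = - 3 \left(-7 + 30\right)^{2} = - 3 \cdot 23^{2} = \left(-3\right) 529 = -1587$)
$\sqrt{q + j{\left(45 \right)}} = \sqrt{-1587 + \frac{10}{45}} = \sqrt{-1587 + 10 \cdot \frac{1}{45}} = \sqrt{-1587 + \frac{2}{9}} = \sqrt{- \frac{14281}{9}} = \frac{i \sqrt{14281}}{3}$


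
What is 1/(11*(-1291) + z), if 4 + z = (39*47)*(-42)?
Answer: -1/91191 ≈ -1.0966e-5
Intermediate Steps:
z = -76990 (z = -4 + (39*47)*(-42) = -4 + 1833*(-42) = -4 - 76986 = -76990)
1/(11*(-1291) + z) = 1/(11*(-1291) - 76990) = 1/(-14201 - 76990) = 1/(-91191) = -1/91191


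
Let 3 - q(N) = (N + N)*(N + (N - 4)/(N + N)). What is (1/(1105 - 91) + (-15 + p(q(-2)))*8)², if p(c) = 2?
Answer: 11120757025/1028196 ≈ 10816.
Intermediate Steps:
q(N) = 3 - 2*N*(N + (-4 + N)/(2*N)) (q(N) = 3 - (N + N)*(N + (N - 4)/(N + N)) = 3 - 2*N*(N + (-4 + N)/((2*N))) = 3 - 2*N*(N + (-4 + N)*(1/(2*N))) = 3 - 2*N*(N + (-4 + N)/(2*N)))
(1/(1105 - 91) + (-15 + p(q(-2)))*8)² = (1/(1105 - 91) + (-15 + 2)*8)² = (1/1014 - 13*8)² = (1/1014 - 104)² = (-105455/1014)² = 11120757025/1028196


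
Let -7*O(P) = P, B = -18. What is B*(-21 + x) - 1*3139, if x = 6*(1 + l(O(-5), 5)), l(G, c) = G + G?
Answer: -21163/7 ≈ -3023.3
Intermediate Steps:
O(P) = -P/7
l(G, c) = 2*G
x = 102/7 (x = 6*(1 + 2*(-⅐*(-5))) = 6*(1 + 2*(5/7)) = 6*(1 + 10/7) = 6*(17/7) = 102/7 ≈ 14.571)
B*(-21 + x) - 1*3139 = -18*(-21 + 102/7) - 1*3139 = -18*(-45/7) - 3139 = 810/7 - 3139 = -21163/7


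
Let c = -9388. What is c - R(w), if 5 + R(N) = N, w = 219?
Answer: -9602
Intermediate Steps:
R(N) = -5 + N
c - R(w) = -9388 - (-5 + 219) = -9388 - 1*214 = -9388 - 214 = -9602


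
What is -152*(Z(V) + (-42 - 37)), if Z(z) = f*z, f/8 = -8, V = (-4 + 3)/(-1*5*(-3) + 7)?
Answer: 127224/11 ≈ 11566.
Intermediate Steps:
V = -1/22 (V = -1/(-5*(-3) + 7) = -1/(15 + 7) = -1/22 ≈ -0.045455)
f = -64 (f = 8*(-8) = -64)
Z(z) = -64*z
-152*(Z(V) + (-42 - 37)) = -152*(-64*(-1/22) + (-42 - 37)) = -152*(32/11 - 79) = -152*(-837/11) = 127224/11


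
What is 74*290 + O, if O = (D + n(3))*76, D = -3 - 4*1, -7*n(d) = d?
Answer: 146268/7 ≈ 20895.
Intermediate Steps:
n(d) = -d/7
D = -7 (D = -3 - 4 = -7)
O = -3952/7 (O = (-7 - 1/7*3)*76 = (-7 - 3/7)*76 = -52/7*76 = -3952/7 ≈ -564.57)
74*290 + O = 74*290 - 3952/7 = 21460 - 3952/7 = 146268/7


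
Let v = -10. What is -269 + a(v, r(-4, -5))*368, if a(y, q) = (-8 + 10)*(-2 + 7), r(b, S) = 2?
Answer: 3411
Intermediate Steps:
a(y, q) = 10 (a(y, q) = 2*5 = 10)
-269 + a(v, r(-4, -5))*368 = -269 + 10*368 = -269 + 3680 = 3411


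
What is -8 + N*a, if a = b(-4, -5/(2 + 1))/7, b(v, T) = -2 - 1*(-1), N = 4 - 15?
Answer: -45/7 ≈ -6.4286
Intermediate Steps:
N = -11
b(v, T) = -1 (b(v, T) = -2 + 1 = -1)
a = -⅐ (a = -1/7 = -1*⅐ = -⅐ ≈ -0.14286)
-8 + N*a = -8 - 11*(-⅐) = -8 + 11/7 = -45/7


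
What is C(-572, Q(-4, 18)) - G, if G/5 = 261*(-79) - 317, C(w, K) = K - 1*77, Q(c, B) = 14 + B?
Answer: 104635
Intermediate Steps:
C(w, K) = -77 + K (C(w, K) = K - 77 = -77 + K)
G = -104680 (G = 5*(261*(-79) - 317) = 5*(-20619 - 317) = 5*(-20936) = -104680)
C(-572, Q(-4, 18)) - G = (-77 + (14 + 18)) - 1*(-104680) = (-77 + 32) + 104680 = -45 + 104680 = 104635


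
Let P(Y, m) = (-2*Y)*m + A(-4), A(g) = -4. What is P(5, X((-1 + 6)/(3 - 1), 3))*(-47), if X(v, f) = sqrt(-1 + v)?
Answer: 188 + 235*sqrt(6) ≈ 763.63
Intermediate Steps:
P(Y, m) = -4 - 2*Y*m (P(Y, m) = (-2*Y)*m - 4 = -2*Y*m - 4 = -4 - 2*Y*m)
P(5, X((-1 + 6)/(3 - 1), 3))*(-47) = (-4 - 2*5*sqrt(-1 + (-1 + 6)/(3 - 1)))*(-47) = (-4 - 2*5*sqrt(-1 + 5/2))*(-47) = (-4 - 2*5*sqrt(3/2))*(-47) = (-4 - 2*5*sqrt(6)/2)*(-47) = (-4 - 5*sqrt(6))*(-47) = 188 + 235*sqrt(6)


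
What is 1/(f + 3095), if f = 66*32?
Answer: 1/5207 ≈ 0.00019205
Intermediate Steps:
f = 2112
1/(f + 3095) = 1/(2112 + 3095) = 1/5207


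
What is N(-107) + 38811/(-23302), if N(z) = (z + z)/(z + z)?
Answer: -15509/23302 ≈ -0.66557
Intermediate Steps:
N(z) = 1 (N(z) = (2*z)/((2*z)) = (2*z)*(1/(2*z)) = 1)
N(-107) + 38811/(-23302) = 1 + 38811/(-23302) = 1 + 38811*(-1/23302) = 1 - 38811/23302 = -15509/23302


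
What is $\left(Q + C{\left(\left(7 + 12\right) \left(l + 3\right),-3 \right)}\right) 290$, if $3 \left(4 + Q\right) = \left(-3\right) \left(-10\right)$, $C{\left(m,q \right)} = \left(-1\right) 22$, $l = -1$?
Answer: $-4640$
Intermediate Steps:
$C{\left(m,q \right)} = -22$
$Q = 6$ ($Q = -4 + \frac{\left(-3\right) \left(-10\right)}{3} = -4 + \frac{1}{3} \cdot 30 = -4 + 10 = 6$)
$\left(Q + C{\left(\left(7 + 12\right) \left(l + 3\right),-3 \right)}\right) 290 = \left(6 - 22\right) 290 = \left(-16\right) 290 = -4640$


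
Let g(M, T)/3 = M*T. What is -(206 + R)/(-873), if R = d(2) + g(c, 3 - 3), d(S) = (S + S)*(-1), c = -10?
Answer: 202/873 ≈ 0.23139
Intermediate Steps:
d(S) = -2*S (d(S) = (2*S)*(-1) = -2*S)
g(M, T) = 3*M*T (g(M, T) = 3*(M*T) = 3*M*T)
R = -4 (R = -2*2 + 3*(-10)*(3 - 3) = -4 + 3*(-10)*0 = -4 + 0 = -4)
-(206 + R)/(-873) = -(206 - 4)/(-873) = -202*(-1)/873 = -1*(-202/873) = 202/873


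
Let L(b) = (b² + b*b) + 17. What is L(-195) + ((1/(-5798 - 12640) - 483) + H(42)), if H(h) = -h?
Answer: 1392843395/18438 ≈ 75542.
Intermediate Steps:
L(b) = 17 + 2*b² (L(b) = (b² + b²) + 17 = 2*b² + 17 = 17 + 2*b²)
L(-195) + ((1/(-5798 - 12640) - 483) + H(42)) = (17 + 2*(-195)²) + ((1/(-5798 - 12640) - 483) - 1*42) = (17 + 2*38025) + ((1/(-18438) - 483) - 42) = (17 + 76050) + ((-1/18438 - 483) - 42) = 76067 + (-8905555/18438 - 42) = 76067 - 9679951/18438 = 1392843395/18438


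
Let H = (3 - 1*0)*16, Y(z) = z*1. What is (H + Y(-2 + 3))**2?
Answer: 2401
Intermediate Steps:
Y(z) = z
H = 48 (H = (3 + 0)*16 = 3*16 = 48)
(H + Y(-2 + 3))**2 = (48 + (-2 + 3))**2 = (48 + 1)**2 = 49**2 = 2401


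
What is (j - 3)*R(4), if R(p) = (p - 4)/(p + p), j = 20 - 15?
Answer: 0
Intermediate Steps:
j = 5
R(p) = (-4 + p)/(2*p) (R(p) = (-4 + p)/((2*p)) = (-4 + p)*(1/(2*p)) = (-4 + p)/(2*p))
(j - 3)*R(4) = (5 - 3)*((½)*(-4 + 4)/4) = 2*((½)*(¼)*0) = 2*0 = 0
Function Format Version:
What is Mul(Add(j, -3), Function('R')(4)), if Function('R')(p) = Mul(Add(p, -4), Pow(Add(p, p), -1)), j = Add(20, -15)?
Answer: 0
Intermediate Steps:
j = 5
Function('R')(p) = Mul(Rational(1, 2), Pow(p, -1), Add(-4, p)) (Function('R')(p) = Mul(Add(-4, p), Pow(Mul(2, p), -1)) = Mul(Add(-4, p), Mul(Rational(1, 2), Pow(p, -1))) = Mul(Rational(1, 2), Pow(p, -1), Add(-4, p)))
Mul(Add(j, -3), Function('R')(4)) = Mul(Add(5, -3), Mul(Rational(1, 2), Pow(4, -1), Add(-4, 4))) = Mul(2, Mul(Rational(1, 2), Rational(1, 4), 0)) = Mul(2, 0) = 0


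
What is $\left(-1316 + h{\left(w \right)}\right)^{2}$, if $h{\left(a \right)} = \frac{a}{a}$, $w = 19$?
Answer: $1729225$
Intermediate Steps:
$h{\left(a \right)} = 1$
$\left(-1316 + h{\left(w \right)}\right)^{2} = \left(-1316 + 1\right)^{2} = \left(-1315\right)^{2} = 1729225$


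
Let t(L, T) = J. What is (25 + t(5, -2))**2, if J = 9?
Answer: 1156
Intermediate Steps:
t(L, T) = 9
(25 + t(5, -2))**2 = (25 + 9)**2 = 34**2 = 1156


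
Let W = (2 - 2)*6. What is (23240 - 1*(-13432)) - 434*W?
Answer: 36672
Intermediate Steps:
W = 0 (W = 0*6 = 0)
(23240 - 1*(-13432)) - 434*W = (23240 - 1*(-13432)) - 434*0 = (23240 + 13432) - 1*0 = 36672 + 0 = 36672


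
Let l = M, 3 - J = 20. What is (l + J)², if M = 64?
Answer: 2209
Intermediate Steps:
J = -17 (J = 3 - 1*20 = 3 - 20 = -17)
l = 64
(l + J)² = (64 - 17)² = 47² = 2209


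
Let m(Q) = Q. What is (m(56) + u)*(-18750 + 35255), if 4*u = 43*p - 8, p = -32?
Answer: -4786450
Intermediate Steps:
u = -346 (u = (43*(-32) - 8)/4 = (-1376 - 8)/4 = (1/4)*(-1384) = -346)
(m(56) + u)*(-18750 + 35255) = (56 - 346)*(-18750 + 35255) = -290*16505 = -4786450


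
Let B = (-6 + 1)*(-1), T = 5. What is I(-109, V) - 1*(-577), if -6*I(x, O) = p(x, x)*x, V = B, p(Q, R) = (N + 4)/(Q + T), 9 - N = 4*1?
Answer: 119689/208 ≈ 575.43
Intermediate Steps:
N = 5 (N = 9 - 4 = 5)
B = 5 (B = -5*(-1) = 5)
p(Q, R) = 9/(5 + Q) (p(Q, R) = (5 + 4)/(Q + 5) = 9/(5 + Q))
V = 5
I(x, O) = -3*x/(2*(5 + x)) (I(x, O) = -9/(5 + x)*x/6 = -3*x/(2*(5 + x)))
I(-109, V) - 1*(-577) = -3*(-109)/(10 + 2*(-109)) - 1*(-577) = -3*(-109)/(10 - 218) + 577 = -3*(-109)/(-208) + 577 = -3*(-109)*(-1/208) + 577 = -327/208 + 577 = 119689/208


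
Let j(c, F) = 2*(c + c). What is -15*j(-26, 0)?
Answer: 1560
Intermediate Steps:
j(c, F) = 4*c (j(c, F) = 2*(2*c) = 4*c)
-15*j(-26, 0) = -60*(-26) = -15*(-104) = 1560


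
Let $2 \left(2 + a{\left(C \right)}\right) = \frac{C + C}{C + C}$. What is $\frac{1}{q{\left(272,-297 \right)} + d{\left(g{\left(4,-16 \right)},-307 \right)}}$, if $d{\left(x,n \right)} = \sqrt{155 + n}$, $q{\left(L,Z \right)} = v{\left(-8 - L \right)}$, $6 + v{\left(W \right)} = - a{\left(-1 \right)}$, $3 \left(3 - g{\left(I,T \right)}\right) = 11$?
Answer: $- \frac{18}{689} - \frac{8 i \sqrt{38}}{689} \approx -0.026125 - 0.071575 i$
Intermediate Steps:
$g{\left(I,T \right)} = - \frac{2}{3}$ ($g{\left(I,T \right)} = 3 - \frac{11}{3} = - \frac{2}{3}$)
$a{\left(C \right)} = - \frac{3}{2}$ ($a{\left(C \right)} = -2 + \frac{\left(C + C\right) \frac{1}{C + C}}{2} = -2 + \frac{2 C \frac{1}{2 C}}{2} = -2 + \frac{1}{2} \cdot 1 = -2 + \frac{1}{2} = - \frac{3}{2}$)
$v{\left(W \right)} = - \frac{9}{2}$ ($v{\left(W \right)} = -6 - - \frac{3}{2} = -6 + \frac{3}{2} = - \frac{9}{2}$)
$q{\left(L,Z \right)} = - \frac{9}{2}$
$\frac{1}{q{\left(272,-297 \right)} + d{\left(g{\left(4,-16 \right)},-307 \right)}} = \frac{1}{- \frac{9}{2} + \sqrt{155 - 307}} = \frac{1}{- \frac{9}{2} + \sqrt{-152}} = \frac{1}{- \frac{9}{2} + 2 i \sqrt{38}}$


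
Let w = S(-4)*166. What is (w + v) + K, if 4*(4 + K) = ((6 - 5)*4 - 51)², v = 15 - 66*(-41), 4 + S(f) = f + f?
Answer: 5109/4 ≈ 1277.3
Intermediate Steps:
S(f) = -4 + 2*f (S(f) = -4 + (f + f) = -4 + 2*f)
v = 2721 (v = 15 + 2706 = 2721)
K = 2193/4 (K = -4 + ((6 - 5)*4 - 51)²/4 = -4 + (1*4 - 51)²/4 = -4 + (4 - 51)²/4 = -4 + (¼)*(-47)² = -4 + (¼)*2209 = -4 + 2209/4 = 2193/4 ≈ 548.25)
w = -1992 (w = (-4 + 2*(-4))*166 = (-4 - 8)*166 = -12*166 = -1992)
(w + v) + K = (-1992 + 2721) + 2193/4 = 729 + 2193/4 = 5109/4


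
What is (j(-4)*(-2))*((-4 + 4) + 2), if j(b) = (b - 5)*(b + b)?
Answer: -288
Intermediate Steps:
j(b) = 2*b*(-5 + b) (j(b) = (-5 + b)*(2*b) = 2*b*(-5 + b))
(j(-4)*(-2))*((-4 + 4) + 2) = ((2*(-4)*(-5 - 4))*(-2))*((-4 + 4) + 2) = ((2*(-4)*(-9))*(-2))*(0 + 2) = (72*(-2))*2 = -144*2 = -288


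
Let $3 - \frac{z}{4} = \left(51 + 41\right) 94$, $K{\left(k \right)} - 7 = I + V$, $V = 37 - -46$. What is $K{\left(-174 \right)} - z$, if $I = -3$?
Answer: $34667$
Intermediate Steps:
$V = 83$ ($V = 37 + 46 = 83$)
$K{\left(k \right)} = 87$ ($K{\left(k \right)} = 7 + \left(-3 + 83\right) = 7 + 80 = 87$)
$z = -34580$ ($z = 12 - 4 \left(51 + 41\right) 94 = 12 - 4 \cdot 92 \cdot 94 = 12 - 34592 = -34580$)
$K{\left(-174 \right)} - z = 87 - -34580 = 87 + 34580 = 34667$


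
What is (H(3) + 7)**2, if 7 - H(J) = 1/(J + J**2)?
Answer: 27889/144 ≈ 193.67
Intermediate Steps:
H(J) = 7 - 1/(J + J**2)
(H(3) + 7)**2 = ((-1 + 7*3 + 7*3**2)/(3*(1 + 3)) + 7)**2 = ((1/3)*(-1 + 21 + 7*9)/4 + 7)**2 = ((1/3)*(1/4)*(-1 + 21 + 63) + 7)**2 = ((1/3)*(1/4)*83 + 7)**2 = (83/12 + 7)**2 = (167/12)**2 = 27889/144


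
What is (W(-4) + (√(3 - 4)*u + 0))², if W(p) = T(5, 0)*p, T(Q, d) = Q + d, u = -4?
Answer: 384 + 160*I ≈ 384.0 + 160.0*I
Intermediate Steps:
W(p) = 5*p (W(p) = (5 + 0)*p = 5*p)
(W(-4) + (√(3 - 4)*u + 0))² = (5*(-4) + (√(3 - 4)*(-4) + 0))² = (-20 + (√(-1)*(-4) + 0))² = (-20 + (I*(-4) + 0))² = (-20 + (-4*I + 0))² = (-20 - 4*I)²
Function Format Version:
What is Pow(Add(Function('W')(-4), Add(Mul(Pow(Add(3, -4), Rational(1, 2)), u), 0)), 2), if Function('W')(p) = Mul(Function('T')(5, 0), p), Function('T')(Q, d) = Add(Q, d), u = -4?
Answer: Add(384, Mul(160, I)) ≈ Add(384.00, Mul(160.00, I))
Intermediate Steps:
Function('W')(p) = Mul(5, p) (Function('W')(p) = Mul(Add(5, 0), p) = Mul(5, p))
Pow(Add(Function('W')(-4), Add(Mul(Pow(Add(3, -4), Rational(1, 2)), u), 0)), 2) = Pow(Add(Mul(5, -4), Add(Mul(Pow(Add(3, -4), Rational(1, 2)), -4), 0)), 2) = Pow(Add(-20, Add(Mul(Pow(-1, Rational(1, 2)), -4), 0)), 2) = Pow(Add(-20, Add(Mul(I, -4), 0)), 2) = Pow(Add(-20, Add(Mul(-4, I), 0)), 2) = Pow(Add(-20, Mul(-4, I)), 2)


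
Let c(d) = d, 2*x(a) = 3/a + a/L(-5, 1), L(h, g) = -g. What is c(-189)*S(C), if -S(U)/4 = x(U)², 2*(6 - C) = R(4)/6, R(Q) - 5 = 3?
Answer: 1101261/256 ≈ 4301.8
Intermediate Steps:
R(Q) = 8 (R(Q) = 5 + 3 = 8)
x(a) = -a/2 + 3/(2*a) (x(a) = (3/a + a/((-1*1)))/2 = (3/a + a/(-1))/2 = (3/a + a*(-1))/2 = (3/a - a)/2 = (-a + 3/a)/2 = -a/2 + 3/(2*a))
C = 16/3 (C = 6 - 4/6 = 6 - ½*4/3 = 6 - ⅔ = 16/3 ≈ 5.3333)
S(U) = -(3 - U²)²/U² (S(U) = -4*(3 - U²)²/(4*U²) = -(3 - U²)²/U²)
c(-189)*S(C) = -(-189)*(-3 + (16/3)²)²/(16/3)² = -(-189)*9*(-3 + 256/9)²/256 = -(-189)*9*(229/9)²/256 = -(-189)*9*52441/(256*81) = -189*(-52441/2304) = 1101261/256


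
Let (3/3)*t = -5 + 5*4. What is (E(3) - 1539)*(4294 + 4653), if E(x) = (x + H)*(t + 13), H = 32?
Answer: -5001373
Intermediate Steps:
t = 15 (t = -5 + 5*4 = -5 + 20 = 15)
E(x) = 896 + 28*x (E(x) = (x + 32)*(15 + 13) = (32 + x)*28 = 896 + 28*x)
(E(3) - 1539)*(4294 + 4653) = ((896 + 28*3) - 1539)*(4294 + 4653) = ((896 + 84) - 1539)*8947 = (980 - 1539)*8947 = -559*8947 = -5001373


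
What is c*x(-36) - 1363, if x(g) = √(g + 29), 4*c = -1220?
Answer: -1363 - 305*I*√7 ≈ -1363.0 - 806.95*I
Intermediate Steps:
c = -305 (c = (¼)*(-1220) = -305)
x(g) = √(29 + g)
c*x(-36) - 1363 = -305*√(29 - 36) - 1363 = -305*I*√7 - 1363 = -1363 - 305*I*√7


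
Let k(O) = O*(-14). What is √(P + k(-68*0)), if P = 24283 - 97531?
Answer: 4*I*√4578 ≈ 270.64*I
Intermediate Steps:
k(O) = -14*O
P = -73248
√(P + k(-68*0)) = √(-73248 - (-952)*0) = √(-73248 - 14*0) = √(-73248 + 0) = √(-73248) = 4*I*√4578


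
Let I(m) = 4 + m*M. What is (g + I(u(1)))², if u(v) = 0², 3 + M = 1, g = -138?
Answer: 17956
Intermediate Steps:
M = -2 (M = -3 + 1 = -2)
u(v) = 0
I(m) = 4 - 2*m (I(m) = 4 + m*(-2) = 4 - 2*m)
(g + I(u(1)))² = (-138 + (4 - 2*0))² = (-138 + (4 + 0))² = (-138 + 4)² = (-134)² = 17956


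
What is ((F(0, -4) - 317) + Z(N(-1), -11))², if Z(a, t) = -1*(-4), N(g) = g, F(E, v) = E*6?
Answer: 97969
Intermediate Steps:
F(E, v) = 6*E
Z(a, t) = 4
((F(0, -4) - 317) + Z(N(-1), -11))² = ((6*0 - 317) + 4)² = ((0 - 317) + 4)² = (-317 + 4)² = (-313)² = 97969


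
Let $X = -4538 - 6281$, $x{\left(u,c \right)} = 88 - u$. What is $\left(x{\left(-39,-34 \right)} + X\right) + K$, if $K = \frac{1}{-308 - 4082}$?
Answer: $- \frac{46937881}{4390} \approx -10692.0$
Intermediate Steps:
$K = - \frac{1}{4390}$ ($K = \frac{1}{-4390} = - \frac{1}{4390} \approx -0.00022779$)
$X = -10819$ ($X = -4538 - 6281 = -10819$)
$\left(x{\left(-39,-34 \right)} + X\right) + K = \left(\left(88 - -39\right) - 10819\right) - \frac{1}{4390} = \left(\left(88 + 39\right) - 10819\right) - \frac{1}{4390} = \left(127 - 10819\right) - \frac{1}{4390} = -10692 - \frac{1}{4390} = - \frac{46937881}{4390}$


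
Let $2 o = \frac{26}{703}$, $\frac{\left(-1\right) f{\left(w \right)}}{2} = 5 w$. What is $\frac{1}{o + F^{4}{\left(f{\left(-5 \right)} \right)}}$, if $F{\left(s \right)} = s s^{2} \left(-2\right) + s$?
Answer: $\frac{703}{2743897533974629393750013} \approx 2.5621 \cdot 10^{-22}$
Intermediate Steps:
$f{\left(w \right)} = - 10 w$ ($f{\left(w \right)} = - 2 \cdot 5 w = - 10 w$)
$F{\left(s \right)} = s - 2 s^{3}$ ($F{\left(s \right)} = s^{3} \left(-2\right) + s = - 2 s^{3} + s = s - 2 s^{3}$)
$o = \frac{13}{703}$ ($o = \frac{26 \cdot \frac{1}{703}}{2} = \frac{1}{2} \cdot \frac{26}{703} = \frac{13}{703} \approx 0.018492$)
$\frac{1}{o + F^{4}{\left(f{\left(-5 \right)} \right)}} = \frac{1}{\frac{13}{703} + \left(\left(-10\right) \left(-5\right) - 2 \left(\left(-10\right) \left(-5\right)\right)^{3}\right)^{4}} = \frac{1}{\frac{13}{703} + \left(50 - 2 \cdot 50^{3}\right)^{4}} = \frac{1}{\frac{13}{703} + \left(50 - 250000\right)^{4}} = \frac{1}{\frac{13}{703} + \left(-249950\right)^{4}} = \frac{1}{\frac{13}{703} + 3903125937375006250000} = \frac{1}{\frac{2743897533974629393750013}{703}} = \frac{703}{2743897533974629393750013}$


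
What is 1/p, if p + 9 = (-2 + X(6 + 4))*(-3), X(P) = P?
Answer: -1/33 ≈ -0.030303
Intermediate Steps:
p = -33 (p = -9 + (-2 + (6 + 4))*(-3) = -9 + (-2 + 10)*(-3) = -9 + 8*(-3) = -9 - 24 = -33)
1/p = 1/(-33) = -1/33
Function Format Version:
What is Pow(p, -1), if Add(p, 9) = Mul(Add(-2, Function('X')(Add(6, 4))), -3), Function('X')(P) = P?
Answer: Rational(-1, 33) ≈ -0.030303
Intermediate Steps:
p = -33 (p = Add(-9, Mul(Add(-2, Add(6, 4)), -3)) = Add(-9, Mul(Add(-2, 10), -3)) = Add(-9, Mul(8, -3)) = Add(-9, -24) = -33)
Pow(p, -1) = Pow(-33, -1) = Rational(-1, 33)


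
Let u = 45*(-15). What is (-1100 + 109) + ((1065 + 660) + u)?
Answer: 59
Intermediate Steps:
u = -675
(-1100 + 109) + ((1065 + 660) + u) = (-1100 + 109) + ((1065 + 660) - 675) = -991 + (1725 - 675) = -991 + 1050 = 59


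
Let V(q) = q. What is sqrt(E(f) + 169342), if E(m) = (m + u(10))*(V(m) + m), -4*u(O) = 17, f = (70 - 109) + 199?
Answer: sqrt(219182) ≈ 468.17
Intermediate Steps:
f = 160 (f = -39 + 199 = 160)
u(O) = -17/4 (u(O) = -1/4*17 = -17/4)
E(m) = 2*m*(-17/4 + m) (E(m) = (m - 17/4)*(m + m) = (-17/4 + m)*(2*m) = 2*m*(-17/4 + m))
sqrt(E(f) + 169342) = sqrt((1/2)*160*(-17 + 4*160) + 169342) = sqrt((1/2)*160*(-17 + 640) + 169342) = sqrt((1/2)*160*623 + 169342) = sqrt(49840 + 169342) = sqrt(219182)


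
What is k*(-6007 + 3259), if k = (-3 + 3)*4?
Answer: 0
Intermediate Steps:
k = 0 (k = 0*4 = 0)
k*(-6007 + 3259) = 0*(-6007 + 3259) = 0*(-2748) = 0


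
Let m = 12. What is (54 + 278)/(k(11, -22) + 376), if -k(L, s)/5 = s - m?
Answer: 166/273 ≈ 0.60806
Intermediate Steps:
k(L, s) = 60 - 5*s (k(L, s) = -5*(s - 1*12) = -5*(s - 12) = -5*(-12 + s) = 60 - 5*s)
(54 + 278)/(k(11, -22) + 376) = (54 + 278)/((60 - 5*(-22)) + 376) = 332/((60 + 110) + 376) = 332/(170 + 376) = 332/546 = 332*(1/546) = 166/273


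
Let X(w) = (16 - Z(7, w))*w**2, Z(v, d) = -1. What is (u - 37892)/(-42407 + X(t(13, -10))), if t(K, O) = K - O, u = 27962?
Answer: 1655/5569 ≈ 0.29718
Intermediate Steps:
X(w) = 17*w**2 (X(w) = (16 - 1*(-1))*w**2 = (16 + 1)*w**2 = 17*w**2)
(u - 37892)/(-42407 + X(t(13, -10))) = (27962 - 37892)/(-42407 + 17*(13 - 1*(-10))**2) = -9930/(-42407 + 17*(13 + 10)**2) = -9930/(-42407 + 17*23**2) = -9930/(-42407 + 17*529) = -9930/(-42407 + 8993) = -9930/(-33414) = -9930*(-1/33414) = 1655/5569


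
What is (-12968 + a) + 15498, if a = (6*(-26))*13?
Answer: 502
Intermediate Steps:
a = -2028 (a = -156*13 = -2028)
(-12968 + a) + 15498 = (-12968 - 2028) + 15498 = -14996 + 15498 = 502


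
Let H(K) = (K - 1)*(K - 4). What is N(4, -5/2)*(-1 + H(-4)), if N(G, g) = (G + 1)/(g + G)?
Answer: 130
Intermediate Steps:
N(G, g) = (1 + G)/(G + g)
H(K) = (-1 + K)*(-4 + K)
N(4, -5/2)*(-1 + H(-4)) = ((1 + 4)/(4 - 5/2))*(-1 + (4 + (-4)² - 5*(-4))) = (5/(4 - 5*½))*(-1 + (4 + 16 + 20)) = (5/(4 - 5/2))*(-1 + 40) = (5/(3/2))*39 = ((⅔)*5)*39 = (10/3)*39 = 130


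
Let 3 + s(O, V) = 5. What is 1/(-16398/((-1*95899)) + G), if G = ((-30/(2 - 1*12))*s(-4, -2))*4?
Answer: 95899/2317974 ≈ 0.041372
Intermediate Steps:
s(O, V) = 2 (s(O, V) = -3 + 5 = 2)
G = 24 (G = (-30/(2 - 1*12)*2)*4 = (-30/(2 - 12)*2)*4 = (-30/(-10)*2)*4 = (-30*(-⅒)*2)*4 = (3*2)*4 = 6*4 = 24)
1/(-16398/((-1*95899)) + G) = 1/(-16398/((-1*95899)) + 24) = 1/(-16398/(-95899) + 24) = 1/(-16398*(-1/95899) + 24) = 1/(16398/95899 + 24) = 1/(2317974/95899) = 95899/2317974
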